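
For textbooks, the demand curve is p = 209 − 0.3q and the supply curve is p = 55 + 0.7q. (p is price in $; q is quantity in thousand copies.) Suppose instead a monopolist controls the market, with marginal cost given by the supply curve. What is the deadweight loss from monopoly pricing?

$631.49 thousand

Competitive equilibrium: 209 − 0.3q = 55 + 0.7q → q* = 154, p* = 162.8.
Marginal revenue: MR = 209 − 0.6q. Set MR = MC: 209 − 0.6q = 55 + 0.7q → q_m = 118.4615.
Price p_m = 209 − 0.3·118.4615 = 173.4616; MC(q_m) = 55 + 0.7·118.4615 = 137.9231.
Competitive q* = 154, so Δq = 35.5385; wedge = 173.4616 − 137.9231 = 35.5385.
DWL = ½ × 35.5385 × 35.5385 = $631.49 thousand.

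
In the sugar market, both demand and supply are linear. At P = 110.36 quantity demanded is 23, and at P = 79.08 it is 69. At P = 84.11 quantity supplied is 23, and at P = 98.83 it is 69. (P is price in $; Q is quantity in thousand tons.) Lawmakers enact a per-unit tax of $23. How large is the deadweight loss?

Demand slope = (79.08 − 110.36)/(69 − 23) = −0.68, so P = 126 − 0.68Q.
Supply slope = (98.83 − 84.11)/(69 − 23) = 0.32, so P = 76.75 + 0.32Q.
Competitive equilibrium: 126 − 0.68Q = 76.75 + 0.32Q → Q* = 49.25, P* = 92.51.
With the tax, the buyer price exceeds the seller price by 23: (126 − 0.68Q) − (76.75 + 0.32Q) = 23 → Q' = 26.25.
ΔQ = 49.25 − 26.25 = 23; the wedge equals the tax, 23.
Deadweight loss = ½ × 23 × 23 = $264.50 thousand.

$264.50 thousand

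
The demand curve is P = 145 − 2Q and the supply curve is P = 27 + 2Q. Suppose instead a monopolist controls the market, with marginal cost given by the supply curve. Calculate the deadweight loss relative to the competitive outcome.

193.39

Competitive equilibrium: 145 − 2Q = 27 + 2Q → Q* = 29.5, P* = 86.
Marginal revenue: MR = 145 − 4Q. Set MR = MC: 145 − 4Q = 27 + 2Q → Q_m = 19.6667.
Price P_m = 145 − 2·19.6667 = 105.6666; MC(Q_m) = 27 + 2·19.6667 = 66.3334.
Competitive Q* = 29.5, so ΔQ = 9.8333; wedge = 105.6666 − 66.3334 = 39.3332.
The triangle = ½ × 9.8333 × 39.3332 = 193.39.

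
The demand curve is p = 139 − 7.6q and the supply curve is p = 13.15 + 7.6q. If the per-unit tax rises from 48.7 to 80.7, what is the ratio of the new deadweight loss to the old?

2.746

Competitive equilibrium: 139 − 7.6q = 13.15 + 7.6q → q* = 8.2796, p* = 76.075.
For a per-unit tax t: Δq = t/15.2, so DWL = ½·t·(t/15.2) = t²/30.4.
At t = 48.7: DWL = 78.016. At t = 80.7: DWL = 214.227.
Ratio = (80.7/48.7)² = 2.746.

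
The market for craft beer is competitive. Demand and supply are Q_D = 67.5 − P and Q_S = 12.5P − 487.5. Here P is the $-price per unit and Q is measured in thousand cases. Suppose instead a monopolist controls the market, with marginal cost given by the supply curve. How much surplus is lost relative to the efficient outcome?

$86.92 thousand

In inverse form: demand P = 67.5 − Q, supply P = 39 + 0.08Q.
Competitive equilibrium: 67.5 − Q = 39 + 0.08Q → Q* = 26.3889, P* = 41.1111.
Marginal revenue: MR = 67.5 − 2Q. Set MR = MC: 67.5 − 2Q = 39 + 0.08Q → Q_m = 13.7019.
Price P_m = 67.5 − 1·13.7019 = 53.7981; MC(Q_m) = 39 + 0.08·13.7019 = 40.0962.
Competitive Q* = 26.3889, so ΔQ = 12.687; wedge = 53.7981 − 40.0962 = 13.7019.
Deadweight loss = ½ × 12.687 × 13.7019 = $86.92 thousand.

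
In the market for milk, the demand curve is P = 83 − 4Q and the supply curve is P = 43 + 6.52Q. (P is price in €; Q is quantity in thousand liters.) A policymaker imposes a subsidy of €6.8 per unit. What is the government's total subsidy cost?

€30.25 thousand

Competitive equilibrium: 83 − 4Q = 43 + 6.52Q → Q* = 3.8023, P* = 67.7909.
The subsidy lowers effective supply by 6.8: P = 36.2 + 6.52Q.
New quantity: 83 − 4Q = 36.2 + 6.52Q → Q' = 4.4487.
Total subsidy cost = 6.8 × 4.4487 = €30.25 thousand.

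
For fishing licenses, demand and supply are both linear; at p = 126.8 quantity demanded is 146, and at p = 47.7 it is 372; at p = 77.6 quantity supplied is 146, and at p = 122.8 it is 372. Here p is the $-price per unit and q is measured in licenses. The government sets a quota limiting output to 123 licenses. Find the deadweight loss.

Demand slope = (47.7 − 126.8)/(372 − 146) = −0.35, so p = 177.9 − 0.35q.
Supply slope = (122.8 − 77.6)/(372 − 146) = 0.2, so p = 48.4 + 0.2q.
Competitive equilibrium: 177.9 − 0.35q = 48.4 + 0.2q → q* = 235.4545, p* = 95.4909.
At q = 123: demand price = 177.9 − 0.35·123 = 134.85; supply price = 48.4 + 0.2·123 = 73.
Δq = 235.4545 − 123 = 112.4545; wedge = 134.85 − 73 = 61.85.
Deadweight loss = ½ × 112.4545 × 61.85 = $3477.66.

$3477.66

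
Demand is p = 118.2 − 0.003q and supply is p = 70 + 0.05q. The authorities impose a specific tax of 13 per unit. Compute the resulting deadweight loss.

1594.34

Competitive equilibrium: 118.2 − 0.003q = 70 + 0.05q → q* = 909.434, p* = 115.4717.
With the tax, the buyer price exceeds the seller price by 13: (118.2 − 0.003q) − (70 + 0.05q) = 13 → q' = 664.1509.
Δq = 909.434 − 664.1509 = 245.2831; the wedge equals the tax, 13.
DWL = ½ × 245.2831 × 13 = 1594.34.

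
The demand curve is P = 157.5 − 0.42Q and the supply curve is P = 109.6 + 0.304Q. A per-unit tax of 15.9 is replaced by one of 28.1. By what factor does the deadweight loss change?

Competitive equilibrium: 157.5 − 0.42Q = 109.6 + 0.304Q → Q* = 66.1602, P* = 129.7127.
For a per-unit tax t: ΔQ = t/0.724, so DWL = ½·t·(t/0.724) = t²/1.448.
At t = 15.9: DWL = 174.593. At t = 28.1: DWL = 545.311.
Ratio = (28.1/15.9)² = 3.123.

3.123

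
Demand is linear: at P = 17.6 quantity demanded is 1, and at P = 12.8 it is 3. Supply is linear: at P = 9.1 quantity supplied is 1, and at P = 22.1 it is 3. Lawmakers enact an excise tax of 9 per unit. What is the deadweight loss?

Demand slope = (12.8 − 17.6)/(3 − 1) = −2.4, so P = 20 − 2.4Q.
Supply slope = (22.1 − 9.1)/(3 − 1) = 6.5, so P = 2.6 + 6.5Q.
Competitive equilibrium: 20 − 2.4Q = 2.6 + 6.5Q → Q* = 1.9551, P* = 15.3079.
With the tax, the buyer price exceeds the seller price by 9: (20 − 2.4Q) − (2.6 + 6.5Q) = 9 → Q' = 0.9438.
ΔQ = 1.9551 − 0.9438 = 1.0113; the wedge equals the tax, 9.
Deadweight loss = ½ × 1.0113 × 9 = 4.55.

4.55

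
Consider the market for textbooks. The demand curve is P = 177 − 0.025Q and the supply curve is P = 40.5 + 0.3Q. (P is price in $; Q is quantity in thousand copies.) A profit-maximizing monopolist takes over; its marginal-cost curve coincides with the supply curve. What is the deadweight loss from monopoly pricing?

$146.25 thousand

Competitive equilibrium: 177 − 0.025Q = 40.5 + 0.3Q → Q* = 420, P* = 166.5.
Marginal revenue: MR = 177 − 0.05Q. Set MR = MC: 177 − 0.05Q = 40.5 + 0.3Q → Q_m = 390.
Price P_m = 177 − 0.025·390 = 167.25; MC(Q_m) = 40.5 + 0.3·390 = 157.5.
Competitive Q* = 420, so ΔQ = 30; wedge = 167.25 − 157.5 = 9.75.
Deadweight loss = ½ × 30 × 9.75 = $146.25 thousand.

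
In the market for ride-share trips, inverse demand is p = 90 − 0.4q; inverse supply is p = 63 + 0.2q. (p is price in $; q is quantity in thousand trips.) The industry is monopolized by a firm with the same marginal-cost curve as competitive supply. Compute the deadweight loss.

Competitive equilibrium: 90 − 0.4q = 63 + 0.2q → q* = 45, p* = 72.
Marginal revenue: MR = 90 − 0.8q. Set MR = MC: 90 − 0.8q = 63 + 0.2q → q_m = 27.
Price p_m = 90 − 0.4·27 = 79.2; MC(q_m) = 63 + 0.2·27 = 68.4.
Competitive q* = 45, so Δq = 18; wedge = 79.2 − 68.4 = 10.8.
The triangle = ½ × 18 × 10.8 = $97.20 thousand.

$97.20 thousand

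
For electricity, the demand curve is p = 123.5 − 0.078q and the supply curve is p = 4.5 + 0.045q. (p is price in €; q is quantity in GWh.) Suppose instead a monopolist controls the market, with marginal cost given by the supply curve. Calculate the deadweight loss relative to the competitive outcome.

Competitive equilibrium: 123.5 − 0.078q = 4.5 + 0.045q → q* = 967.4797, p* = 48.0366.
Marginal revenue: MR = 123.5 − 0.156q. Set MR = MC: 123.5 − 0.156q = 4.5 + 0.045q → q_m = 592.0398.
Price p_m = 123.5 − 0.078·592.0398 = 77.3209; MC(q_m) = 4.5 + 0.045·592.0398 = 31.1418.
Competitive q* = 967.4797, so Δq = 375.4399; wedge = 77.3209 − 31.1418 = 46.1791.
The triangle = ½ × 375.4399 × 46.1791 = €8668.74.

€8668.74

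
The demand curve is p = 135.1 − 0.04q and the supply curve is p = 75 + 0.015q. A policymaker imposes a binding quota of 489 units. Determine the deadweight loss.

Competitive equilibrium: 135.1 − 0.04q = 75 + 0.015q → q* = 1092.7273, p* = 91.3909.
At q = 489: demand price = 135.1 − 0.04·489 = 115.54; supply price = 75 + 0.015·489 = 82.335.
Δq = 1092.7273 − 489 = 603.7273; wedge = 115.54 − 82.335 = 33.205.
Welfare loss = ½ × 603.7273 × 33.205 = 10023.38.

10023.38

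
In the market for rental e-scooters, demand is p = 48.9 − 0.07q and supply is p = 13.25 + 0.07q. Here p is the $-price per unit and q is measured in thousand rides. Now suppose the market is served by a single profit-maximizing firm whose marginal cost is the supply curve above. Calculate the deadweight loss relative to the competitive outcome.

$504.33 thousand

Competitive equilibrium: 48.9 − 0.07q = 13.25 + 0.07q → q* = 254.64286, p* = 31.075.
Marginal revenue: MR = 48.9 − 0.14q. Set MR = MC: 48.9 − 0.14q = 13.25 + 0.07q → q_m = 169.7619.
Price p_m = 48.9 − 0.07·169.7619 = 37.01667; MC(q_m) = 13.25 + 0.07·169.7619 = 25.13333.
Competitive q* = 254.64286, so Δq = 84.88096; wedge = 37.01667 − 25.13333 = 11.88334.
DWL = ½ × 84.88096 × 11.88334 = $504.33 thousand.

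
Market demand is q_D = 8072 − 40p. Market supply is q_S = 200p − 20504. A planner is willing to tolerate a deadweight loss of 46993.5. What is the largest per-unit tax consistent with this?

In inverse form: demand p = 201.8 − 0.025q, supply p = 102.52 + 0.005q.
Competitive equilibrium: 201.8 − 0.025q = 102.52 + 0.005q → q* = 3309.3333, p* = 119.0667.
A tax t gives Δq = t/0.03 and wedge t, so DWL = t²/0.06.
t²/0.06 = 46993.5 → t² = 2819.61 → t = 53.1.

53.1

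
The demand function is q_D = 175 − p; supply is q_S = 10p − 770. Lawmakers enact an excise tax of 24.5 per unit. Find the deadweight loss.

272.84

In inverse form: demand p = 175 − q, supply p = 77 + 0.1q.
Competitive equilibrium: 175 − q = 77 + 0.1q → q* = 89.0909, p* = 85.9091.
With the tax, the buyer price exceeds the seller price by 24.5: (175 − q) − (77 + 0.1q) = 24.5 → q' = 66.8182.
Δq = 89.0909 − 66.8182 = 22.2727; the wedge equals the tax, 24.5.
DWL = ½ × 22.2727 × 24.5 = 272.84.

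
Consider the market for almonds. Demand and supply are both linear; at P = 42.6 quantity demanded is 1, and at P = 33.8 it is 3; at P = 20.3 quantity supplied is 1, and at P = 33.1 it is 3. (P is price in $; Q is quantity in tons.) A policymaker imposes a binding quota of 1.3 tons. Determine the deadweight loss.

Demand slope = (33.8 − 42.6)/(3 − 1) = −4.4, so P = 47 − 4.4Q.
Supply slope = (33.1 − 20.3)/(3 − 1) = 6.4, so P = 13.9 + 6.4Q.
Competitive equilibrium: 47 − 4.4Q = 13.9 + 6.4Q → Q* = 3.0648, P* = 33.5148.
At Q = 1.3: demand price = 47 − 4.4·1.3 = 41.28; supply price = 13.9 + 6.4·1.3 = 22.22.
ΔQ = 3.0648 − 1.3 = 1.7648; wedge = 41.28 − 22.22 = 19.06.
DWL = ½ × 1.7648 × 19.06 = $16.82.

$16.82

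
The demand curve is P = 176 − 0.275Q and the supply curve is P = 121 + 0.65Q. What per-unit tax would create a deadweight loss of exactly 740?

37

Competitive equilibrium: 176 − 0.275Q = 121 + 0.65Q → Q* = 59.4595, P* = 159.6486.
A tax t gives ΔQ = t/0.925 and wedge t, so DWL = t²/1.85.
t²/1.85 = 740 → t² = 1369 → t = 37.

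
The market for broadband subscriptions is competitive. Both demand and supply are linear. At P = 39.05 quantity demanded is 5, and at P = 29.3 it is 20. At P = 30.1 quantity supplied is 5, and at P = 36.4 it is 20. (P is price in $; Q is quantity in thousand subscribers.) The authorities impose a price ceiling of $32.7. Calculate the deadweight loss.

$2.53 thousand

Demand slope = (29.3 − 39.05)/(20 − 5) = −0.65, so P = 42.3 − 0.65Q.
Supply slope = (36.4 − 30.1)/(20 − 5) = 0.42, so P = 28 + 0.42Q.
Competitive equilibrium: 42.3 − 0.65Q = 28 + 0.42Q → Q* = 13.3645, P* = 33.6131.
At the ceiling P = 32.7, quantity supplied = (32.7 − 28)/0.42 = 11.1905.
Willingness to pay at Q' = 11.1905: 42.3 − 0.65·11.1905 = 35.0262.
ΔQ = 13.3645 − 11.1905 = 2.174; wedge = 35.0262 − 32.7 = 2.3262.
The triangle = ½ × 2.174 × 2.3262 = $2.53 thousand.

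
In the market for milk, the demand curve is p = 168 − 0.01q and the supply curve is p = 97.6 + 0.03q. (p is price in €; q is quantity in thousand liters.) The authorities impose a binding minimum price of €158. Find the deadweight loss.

Competitive equilibrium: 168 − 0.01q = 97.6 + 0.03q → q* = 1760, p* = 150.4.
At the floor p = 158, quantity demanded = (168 − 158)/0.01 = 1000.
Sellers' marginal cost at q' = 1000: 97.6 + 0.03·1000 = 127.6.
Δq = 1760 − 1000 = 760; wedge = 158 − 127.6 = 30.4.
Deadweight loss = ½ × 760 × 30.4 = €11552 thousand.

€11552 thousand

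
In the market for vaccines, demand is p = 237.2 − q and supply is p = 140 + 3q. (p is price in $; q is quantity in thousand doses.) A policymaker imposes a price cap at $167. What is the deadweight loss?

Competitive equilibrium: 237.2 − q = 140 + 3q → q* = 24.3, p* = 212.9.
At the ceiling p = 167, quantity supplied = (167 − 140)/3 = 9.
Willingness to pay at q' = 9: 237.2 − 1·9 = 228.2.
Δq = 24.3 − 9 = 15.3; wedge = 228.2 − 167 = 61.2.
DWL = ½ × 15.3 × 61.2 = $468.18 thousand.

$468.18 thousand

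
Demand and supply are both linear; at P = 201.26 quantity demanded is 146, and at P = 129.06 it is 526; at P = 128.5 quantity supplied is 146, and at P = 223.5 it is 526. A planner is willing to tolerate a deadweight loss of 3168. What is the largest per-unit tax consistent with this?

Demand slope = (129.06 − 201.26)/(526 − 146) = −0.19, so P = 229 − 0.19Q.
Supply slope = (223.5 − 128.5)/(526 − 146) = 0.25, so P = 92 + 0.25Q.
Competitive equilibrium: 229 − 0.19Q = 92 + 0.25Q → Q* = 311.3636, P* = 169.8409.
A tax t gives ΔQ = t/0.44 and wedge t, so DWL = t²/0.88.
t²/0.88 = 3168 → t² = 2787.84 → t = 52.8.

52.8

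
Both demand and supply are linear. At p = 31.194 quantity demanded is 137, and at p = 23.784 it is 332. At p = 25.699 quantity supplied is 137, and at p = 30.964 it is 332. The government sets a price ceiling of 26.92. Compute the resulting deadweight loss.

50.24

Demand slope = (23.784 − 31.194)/(332 − 137) = −0.038, so p = 36.4 − 0.038q.
Supply slope = (30.964 − 25.699)/(332 − 137) = 0.027, so p = 22 + 0.027q.
Competitive equilibrium: 36.4 − 0.038q = 22 + 0.027q → q* = 221.5385, p* = 27.9815.
At the ceiling p = 26.92, quantity supplied = (26.92 − 22)/0.027 = 182.2222.
Willingness to pay at q' = 182.2222: 36.4 − 0.038·182.2222 = 29.4756.
Δq = 221.5385 − 182.2222 = 39.3163; wedge = 29.4756 − 26.92 = 2.5556.
The triangle = ½ × 39.3163 × 2.5556 = 50.24.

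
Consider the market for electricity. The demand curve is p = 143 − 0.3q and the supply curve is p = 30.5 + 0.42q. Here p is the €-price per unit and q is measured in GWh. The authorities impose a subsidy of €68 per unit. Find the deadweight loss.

Competitive equilibrium: 143 − 0.3q = 30.5 + 0.42q → q* = 156.25, p* = 96.125.
The subsidy lowers effective supply by 68: p = 0.42q − 37.5.
New quantity: 143 − 0.3q = 0.42q − 37.5 → q' = 250.6944.
Overproduction Δq = 250.6944 − 156.25 = 94.4444; wedge = subsidy = 68.
DWL = ½ × 94.4444 × 68 = €3211.11.

€3211.11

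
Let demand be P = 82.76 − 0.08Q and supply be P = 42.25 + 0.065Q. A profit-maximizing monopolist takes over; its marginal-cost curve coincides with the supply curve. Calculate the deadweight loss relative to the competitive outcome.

715.39

Competitive equilibrium: 82.76 − 0.08Q = 42.25 + 0.065Q → Q* = 279.3793, P* = 60.4097.
Marginal revenue: MR = 82.76 − 0.16Q. Set MR = MC: 82.76 − 0.16Q = 42.25 + 0.065Q → Q_m = 180.0444.
Price P_m = 82.76 − 0.08·180.0444 = 68.3564; MC(Q_m) = 42.25 + 0.065·180.0444 = 53.9529.
Competitive Q* = 279.3793, so ΔQ = 99.3349; wedge = 68.3564 − 53.9529 = 14.4035.
Welfare loss = ½ × 99.3349 × 14.4035 = 715.39.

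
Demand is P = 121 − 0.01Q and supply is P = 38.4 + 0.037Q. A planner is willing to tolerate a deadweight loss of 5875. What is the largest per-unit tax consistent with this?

23.5

Competitive equilibrium: 121 − 0.01Q = 38.4 + 0.037Q → Q* = 1757.4468, P* = 103.4255.
A tax t gives ΔQ = t/0.047 and wedge t, so DWL = t²/0.094.
t²/0.094 = 5875 → t² = 552.25 → t = 23.5.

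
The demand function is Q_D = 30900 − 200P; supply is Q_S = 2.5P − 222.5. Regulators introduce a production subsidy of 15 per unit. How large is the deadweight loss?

277.78

In inverse form: demand P = 154.5 − 0.005Q, supply P = 89 + 0.4Q.
Competitive equilibrium: 154.5 − 0.005Q = 89 + 0.4Q → Q* = 161.7284, P* = 153.6914.
The subsidy lowers effective supply by 15: P = 74 + 0.4Q.
New quantity: 154.5 − 0.005Q = 74 + 0.4Q → Q' = 198.7654.
Overproduction ΔQ = 198.7654 − 161.7284 = 37.037; wedge = subsidy = 15.
The triangle = ½ × 37.037 × 15 = 277.78.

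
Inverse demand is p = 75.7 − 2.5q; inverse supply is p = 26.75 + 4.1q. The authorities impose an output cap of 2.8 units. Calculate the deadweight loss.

70.33

Competitive equilibrium: 75.7 − 2.5q = 26.75 + 4.1q → q* = 7.41667, p* = 57.15833.
At q = 2.8: demand price = 75.7 − 2.5·2.8 = 68.7; supply price = 26.75 + 4.1·2.8 = 38.23.
Δq = 7.41667 − 2.8 = 4.61667; wedge = 68.7 − 38.23 = 30.47.
Welfare loss = ½ × 4.61667 × 30.47 = 70.33.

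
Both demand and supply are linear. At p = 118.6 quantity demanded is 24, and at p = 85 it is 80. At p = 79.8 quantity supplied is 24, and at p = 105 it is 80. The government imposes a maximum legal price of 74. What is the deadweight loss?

1304.18

Demand slope = (85 − 118.6)/(80 − 24) = −0.6, so p = 133 − 0.6q.
Supply slope = (105 − 79.8)/(80 − 24) = 0.45, so p = 69 + 0.45q.
Competitive equilibrium: 133 − 0.6q = 69 + 0.45q → q* = 60.9524, p* = 96.4286.
At the ceiling p = 74, quantity supplied = (74 − 69)/0.45 = 11.1111.
Willingness to pay at q' = 11.1111: 133 − 0.6·11.1111 = 126.3333.
Δq = 60.9524 − 11.1111 = 49.8413; wedge = 126.3333 − 74 = 52.3333.
The triangle = ½ × 49.8413 × 52.3333 = 1304.18.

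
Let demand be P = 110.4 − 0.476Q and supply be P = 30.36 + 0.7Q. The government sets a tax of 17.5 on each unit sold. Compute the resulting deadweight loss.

130.21

Competitive equilibrium: 110.4 − 0.476Q = 30.36 + 0.7Q → Q* = 68.0612, P* = 78.0029.
With the tax, the buyer price exceeds the seller price by 17.5: (110.4 − 0.476Q) − (30.36 + 0.7Q) = 17.5 → Q' = 53.1803.
ΔQ = 68.0612 − 53.1803 = 14.8809; the wedge equals the tax, 17.5.
The triangle = ½ × 14.8809 × 17.5 = 130.21.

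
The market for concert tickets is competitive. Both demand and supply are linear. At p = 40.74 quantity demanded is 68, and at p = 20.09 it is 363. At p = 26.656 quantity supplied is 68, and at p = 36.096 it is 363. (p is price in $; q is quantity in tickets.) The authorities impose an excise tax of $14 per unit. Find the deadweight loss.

$960.78

Demand slope = (20.09 − 40.74)/(363 − 68) = −0.07, so p = 45.5 − 0.07q.
Supply slope = (36.096 − 26.656)/(363 − 68) = 0.032, so p = 24.48 + 0.032q.
Competitive equilibrium: 45.5 − 0.07q = 24.48 + 0.032q → q* = 206.0784, p* = 31.0745.
With the tax, the buyer price exceeds the seller price by 14: (45.5 − 0.07q) − (24.48 + 0.032q) = 14 → q' = 68.8235.
Δq = 206.0784 − 68.8235 = 137.2549; the wedge equals the tax, 14.
The triangle = ½ × 137.2549 × 14 = $960.78.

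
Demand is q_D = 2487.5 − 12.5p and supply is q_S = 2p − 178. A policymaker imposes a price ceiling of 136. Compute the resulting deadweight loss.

2653.47

In inverse form: demand p = 199 − 0.08q, supply p = 89 + 0.5q.
Competitive equilibrium: 199 − 0.08q = 89 + 0.5q → q* = 189.65517, p* = 183.82759.
At the ceiling p = 136, quantity supplied = (136 − 89)/0.5 = 94.
Willingness to pay at q' = 94: 199 − 0.08·94 = 191.48.
Δq = 189.65517 − 94 = 95.65517; wedge = 191.48 − 136 = 55.48.
The triangle = ½ × 95.65517 × 55.48 = 2653.47.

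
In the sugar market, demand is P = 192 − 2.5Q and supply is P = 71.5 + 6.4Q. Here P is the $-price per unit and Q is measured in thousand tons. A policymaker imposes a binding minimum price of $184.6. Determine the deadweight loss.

Competitive equilibrium: 192 − 2.5Q = 71.5 + 6.4Q → Q* = 13.5393, P* = 158.1517.
At the floor P = 184.6, quantity demanded = (192 − 184.6)/2.5 = 2.96.
Sellers' marginal cost at Q' = 2.96: 71.5 + 6.4·2.96 = 90.444.
ΔQ = 13.5393 − 2.96 = 10.5793; wedge = 184.6 − 90.444 = 94.156.
DWL = ½ × 10.5793 × 94.156 = $498.05 thousand.

$498.05 thousand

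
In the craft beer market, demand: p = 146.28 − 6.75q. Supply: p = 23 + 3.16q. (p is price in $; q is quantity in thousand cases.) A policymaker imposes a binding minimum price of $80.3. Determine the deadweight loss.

$35.20 thousand

Competitive equilibrium: 146.28 − 6.75q = 23 + 3.16q → q* = 12.44, p* = 62.3103.
At the floor p = 80.3, quantity demanded = (146.28 − 80.3)/6.75 = 9.7748.
Sellers' marginal cost at q' = 9.7748: 23 + 3.16·9.7748 = 53.8884.
Δq = 12.44 − 9.7748 = 2.6652; wedge = 80.3 − 53.8884 = 26.4116.
Welfare loss = ½ × 2.6652 × 26.4116 = $35.20 thousand.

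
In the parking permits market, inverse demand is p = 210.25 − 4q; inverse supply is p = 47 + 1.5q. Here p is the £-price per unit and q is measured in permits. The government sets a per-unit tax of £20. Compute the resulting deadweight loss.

£36.36

Competitive equilibrium: 210.25 − 4q = 47 + 1.5q → q* = 29.6818, p* = 91.5227.
With the tax, the buyer price exceeds the seller price by 20: (210.25 − 4q) − (47 + 1.5q) = 20 → q' = 26.0455.
Δq = 29.6818 − 26.0455 = 3.6363; the wedge equals the tax, 20.
DWL = ½ × 3.6363 × 20 = £36.36.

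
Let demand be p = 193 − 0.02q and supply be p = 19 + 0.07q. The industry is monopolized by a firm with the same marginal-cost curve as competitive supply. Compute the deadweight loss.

5560.33

Competitive equilibrium: 193 − 0.02q = 19 + 0.07q → q* = 1933.33333, p* = 154.33333.
Marginal revenue: MR = 193 − 0.04q. Set MR = MC: 193 − 0.04q = 19 + 0.07q → q_m = 1581.81818.
Price p_m = 193 − 0.02·1581.81818 = 161.36364; MC(q_m) = 19 + 0.07·1581.81818 = 129.72727.
Competitive q* = 1933.33333, so Δq = 351.51515; wedge = 161.36364 − 129.72727 = 31.63637.
Welfare loss = ½ × 351.51515 × 31.63637 = 5560.33.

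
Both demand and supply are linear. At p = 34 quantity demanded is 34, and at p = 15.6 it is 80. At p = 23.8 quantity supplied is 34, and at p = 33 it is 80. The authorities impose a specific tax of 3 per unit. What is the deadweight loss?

Demand slope = (15.6 − 34)/(80 − 34) = −0.4, so p = 47.6 − 0.4q.
Supply slope = (33 − 23.8)/(80 − 34) = 0.2, so p = 17 + 0.2q.
Competitive equilibrium: 47.6 − 0.4q = 17 + 0.2q → q* = 51, p* = 27.2.
With the tax, the buyer price exceeds the seller price by 3: (47.6 − 0.4q) − (17 + 0.2q) = 3 → q' = 46.
Δq = 51 − 46 = 5; the wedge equals the tax, 3.
Welfare loss = ½ × 5 × 3 = 7.50.

7.50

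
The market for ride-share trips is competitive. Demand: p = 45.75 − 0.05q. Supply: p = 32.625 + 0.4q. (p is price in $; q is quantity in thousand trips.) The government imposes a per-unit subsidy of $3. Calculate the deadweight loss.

$10 thousand

Competitive equilibrium: 45.75 − 0.05q = 32.625 + 0.4q → q* = 29.1667, p* = 44.2917.
The subsidy lowers effective supply by 3: p = 29.625 + 0.4q.
New quantity: 45.75 − 0.05q = 29.625 + 0.4q → q' = 35.8333.
Overproduction Δq = 35.8333 − 29.1667 = 6.6666; wedge = subsidy = 3.
Welfare loss = ½ × 6.6666 × 3 = $10 thousand.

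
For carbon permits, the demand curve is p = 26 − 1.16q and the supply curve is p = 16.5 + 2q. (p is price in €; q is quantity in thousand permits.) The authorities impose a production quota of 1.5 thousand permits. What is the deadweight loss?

€3.59 thousand

Competitive equilibrium: 26 − 1.16q = 16.5 + 2q → q* = 3.00633, p* = 22.51266.
At q = 1.5: demand price = 26 − 1.16·1.5 = 24.26; supply price = 16.5 + 2·1.5 = 19.5.
Δq = 3.00633 − 1.5 = 1.50633; wedge = 24.26 − 19.5 = 4.76.
The triangle = ½ × 1.50633 × 4.76 = €3.59 thousand.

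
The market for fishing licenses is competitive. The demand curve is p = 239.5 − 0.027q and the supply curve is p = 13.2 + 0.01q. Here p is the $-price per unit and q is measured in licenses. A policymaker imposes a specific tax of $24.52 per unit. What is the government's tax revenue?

Competitive equilibrium: 239.5 − 0.027q = 13.2 + 0.01q → q* = 6116.2162, p* = 74.3622.
With the tax, the buyer price exceeds the seller price by 24.52: (239.5 − 0.027q) − (13.2 + 0.01q) = 24.52 → q' = 5453.5135.
Tax revenue = 24.52 × 5453.5135 = $133720.15.

$133720.15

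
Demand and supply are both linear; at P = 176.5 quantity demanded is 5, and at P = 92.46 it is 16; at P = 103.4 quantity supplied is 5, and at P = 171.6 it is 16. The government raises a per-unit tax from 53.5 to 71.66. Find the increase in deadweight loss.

Demand slope = (92.46 − 176.5)/(16 − 5) = −7.64, so P = 214.7 − 7.64Q.
Supply slope = (171.6 − 103.4)/(16 − 5) = 6.2, so P = 72.4 + 6.2Q.
Competitive equilibrium: 214.7 − 7.64Q = 72.4 + 6.2Q → Q* = 10.2818, P* = 136.1471.
For a per-unit tax t: ΔQ = t/13.84, so DWL = ½·t·(t/13.84) = t²/27.68.
At t = 53.5: DWL = 103.405. At t = 71.66: DWL = 185.519.
Increase = 185.519 − 103.405 = 82.11.

82.11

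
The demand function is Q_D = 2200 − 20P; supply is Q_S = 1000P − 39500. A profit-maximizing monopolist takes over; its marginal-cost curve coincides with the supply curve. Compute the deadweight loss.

In inverse form: demand P = 110 − 0.05Q, supply P = 39.5 + 0.001Q.
Competitive equilibrium: 110 − 0.05Q = 39.5 + 0.001Q → Q* = 1382.3529, P* = 40.8824.
Marginal revenue: MR = 110 − 0.1Q. Set MR = MC: 110 − 0.1Q = 39.5 + 0.001Q → Q_m = 698.0198.
Price P_m = 110 − 0.05·698.0198 = 75.099; MC(Q_m) = 39.5 + 0.001·698.0198 = 40.198.
Competitive Q* = 1382.3529, so ΔQ = 684.3331; wedge = 75.099 − 40.198 = 34.901.
Welfare loss = ½ × 684.3331 × 34.901 = 11941.95.

11941.95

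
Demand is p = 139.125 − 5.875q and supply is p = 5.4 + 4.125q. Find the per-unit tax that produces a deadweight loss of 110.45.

47

Competitive equilibrium: 139.125 − 5.875q = 5.4 + 4.125q → q* = 13.3725, p* = 60.5616.
A tax t gives Δq = t/10 and wedge t, so DWL = t²/20.
t²/20 = 110.45 → t² = 2209 → t = 47.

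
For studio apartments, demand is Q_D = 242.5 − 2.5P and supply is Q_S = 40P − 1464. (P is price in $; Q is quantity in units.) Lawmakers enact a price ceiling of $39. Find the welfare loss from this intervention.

$451.95

In inverse form: demand P = 97 − 0.4Q, supply P = 36.6 + 0.025Q.
Competitive equilibrium: 97 − 0.4Q = 36.6 + 0.025Q → Q* = 142.1176, P* = 40.1529.
At the ceiling P = 39, quantity supplied = (39 − 36.6)/0.025 = 96.
Willingness to pay at Q' = 96: 97 − 0.4·96 = 58.6.
ΔQ = 142.1176 − 96 = 46.1176; wedge = 58.6 − 39 = 19.6.
Deadweight loss = ½ × 46.1176 × 19.6 = $451.95.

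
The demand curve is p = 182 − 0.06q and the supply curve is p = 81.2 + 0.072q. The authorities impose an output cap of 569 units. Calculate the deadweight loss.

2500.30

Competitive equilibrium: 182 − 0.06q = 81.2 + 0.072q → q* = 763.6364, p* = 136.1818.
At q = 569: demand price = 182 − 0.06·569 = 147.86; supply price = 81.2 + 0.072·569 = 122.168.
Δq = 763.6364 − 569 = 194.6364; wedge = 147.86 − 122.168 = 25.692.
Deadweight loss = ½ × 194.6364 × 25.692 = 2500.30.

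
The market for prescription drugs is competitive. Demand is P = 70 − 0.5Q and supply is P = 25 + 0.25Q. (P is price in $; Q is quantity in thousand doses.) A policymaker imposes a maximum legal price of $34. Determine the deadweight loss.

$216 thousand

Competitive equilibrium: 70 − 0.5Q = 25 + 0.25Q → Q* = 60, P* = 40.
At the ceiling P = 34, quantity supplied = (34 − 25)/0.25 = 36.
Willingness to pay at Q' = 36: 70 − 0.5·36 = 52.
ΔQ = 60 − 36 = 24; wedge = 52 − 34 = 18.
The triangle = ½ × 24 × 18 = $216 thousand.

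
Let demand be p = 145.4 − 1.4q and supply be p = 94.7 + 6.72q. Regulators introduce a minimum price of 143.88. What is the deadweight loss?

Competitive equilibrium: 145.4 − 1.4q = 94.7 + 6.72q → q* = 6.2438, p* = 136.6586.
At the floor p = 143.88, quantity demanded = (145.4 − 143.88)/1.4 = 1.0857.
Sellers' marginal cost at q' = 1.0857: 94.7 + 6.72·1.0857 = 101.9959.
Δq = 6.2438 − 1.0857 = 5.1581; wedge = 143.88 − 101.9959 = 41.8841.
The triangle = ½ × 5.1581 × 41.8841 = 108.02.

108.02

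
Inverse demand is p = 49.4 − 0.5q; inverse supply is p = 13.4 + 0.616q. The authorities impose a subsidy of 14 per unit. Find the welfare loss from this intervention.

Competitive equilibrium: 49.4 − 0.5q = 13.4 + 0.616q → q* = 32.2581, p* = 33.271.
The subsidy lowers effective supply by 14: p = 0.616q − 0.6.
New quantity: 49.4 − 0.5q = 0.616q − 0.6 → q' = 44.8029.
Overproduction Δq = 44.8029 − 32.2581 = 12.5448; wedge = subsidy = 14.
The triangle = ½ × 12.5448 × 14 = 87.81.

87.81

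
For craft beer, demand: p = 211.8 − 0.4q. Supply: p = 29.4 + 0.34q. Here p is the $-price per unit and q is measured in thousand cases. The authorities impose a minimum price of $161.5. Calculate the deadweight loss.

$5393.60 thousand

Competitive equilibrium: 211.8 − 0.4q = 29.4 + 0.34q → q* = 246.4865, p* = 113.2054.
At the floor p = 161.5, quantity demanded = (211.8 − 161.5)/0.4 = 125.75.
Sellers' marginal cost at q' = 125.75: 29.4 + 0.34·125.75 = 72.155.
Δq = 246.4865 − 125.75 = 120.7365; wedge = 161.5 − 72.155 = 89.345.
The triangle = ½ × 120.7365 × 89.345 = $5393.60 thousand.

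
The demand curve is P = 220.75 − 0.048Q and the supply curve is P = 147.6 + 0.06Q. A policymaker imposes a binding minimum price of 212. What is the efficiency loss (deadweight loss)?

13232.59

Competitive equilibrium: 220.75 − 0.048Q = 147.6 + 0.06Q → Q* = 677.3148, P* = 188.2389.
At the floor P = 212, quantity demanded = (220.75 − 212)/0.048 = 182.2917.
Sellers' marginal cost at Q' = 182.2917: 147.6 + 0.06·182.2917 = 158.5375.
ΔQ = 677.3148 − 182.2917 = 495.0231; wedge = 212 − 158.5375 = 53.4625.
DWL = ½ × 495.0231 × 53.4625 = 13232.59.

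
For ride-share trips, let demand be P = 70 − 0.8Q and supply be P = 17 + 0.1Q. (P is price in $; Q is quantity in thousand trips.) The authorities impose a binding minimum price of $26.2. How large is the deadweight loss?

$7.71 thousand

Competitive equilibrium: 70 − 0.8Q = 17 + 0.1Q → Q* = 58.8889, P* = 22.8889.
At the floor P = 26.2, quantity demanded = (70 − 26.2)/0.8 = 54.75.
Sellers' marginal cost at Q' = 54.75: 17 + 0.1·54.75 = 22.475.
ΔQ = 58.8889 − 54.75 = 4.1389; wedge = 26.2 − 22.475 = 3.725.
Deadweight loss = ½ × 4.1389 × 3.725 = $7.71 thousand.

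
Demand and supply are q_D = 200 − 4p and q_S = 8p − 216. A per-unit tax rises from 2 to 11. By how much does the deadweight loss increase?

156

In inverse form: demand p = 50 − 0.25q, supply p = 27 + 0.125q.
Competitive equilibrium: 50 − 0.25q = 27 + 0.125q → q* = 61.3333, p* = 34.6667.
For a per-unit tax t: Δq = t/0.375, so DWL = ½·t·(t/0.375) = t²/0.75.
At t = 2: DWL = 5.333. At t = 11: DWL = 161.333.
Increase = 161.333 − 5.333 = 156.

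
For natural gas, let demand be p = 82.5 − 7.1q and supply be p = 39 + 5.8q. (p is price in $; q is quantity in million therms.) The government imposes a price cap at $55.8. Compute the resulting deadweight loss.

Competitive equilibrium: 82.5 − 7.1q = 39 + 5.8q → q* = 3.3721, p* = 58.5581.
At the ceiling p = 55.8, quantity supplied = (55.8 − 39)/5.8 = 2.8966.
Willingness to pay at q' = 2.8966: 82.5 − 7.1·2.8966 = 61.9341.
Δq = 3.3721 − 2.8966 = 0.4755; wedge = 61.9341 − 55.8 = 6.1341.
DWL = ½ × 0.4755 × 6.1341 = $1.46 million.

$1.46 million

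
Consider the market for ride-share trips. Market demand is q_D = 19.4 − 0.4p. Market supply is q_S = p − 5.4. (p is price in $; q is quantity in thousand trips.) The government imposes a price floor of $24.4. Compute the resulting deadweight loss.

$12.52 thousand

In inverse form: demand p = 48.5 − 2.5q, supply p = 5.4 + q.
Competitive equilibrium: 48.5 − 2.5q = 5.4 + q → q* = 12.3143, p* = 17.7143.
At the floor p = 24.4, quantity demanded = (48.5 − 24.4)/2.5 = 9.64.
Sellers' marginal cost at q' = 9.64: 5.4 + 1·9.64 = 15.04.
Δq = 12.3143 − 9.64 = 2.6743; wedge = 24.4 − 15.04 = 9.36.
The triangle = ½ × 2.6743 × 9.36 = $12.52 thousand.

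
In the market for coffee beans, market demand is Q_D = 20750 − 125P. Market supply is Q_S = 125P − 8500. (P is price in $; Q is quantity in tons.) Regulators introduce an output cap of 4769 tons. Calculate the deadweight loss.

In inverse form: demand P = 166 − 0.008Q, supply P = 68 + 0.008Q.
Competitive equilibrium: 166 − 0.008Q = 68 + 0.008Q → Q* = 6125, P* = 117.
At Q = 4769: demand price = 166 − 0.008·4769 = 127.848; supply price = 68 + 0.008·4769 = 106.152.
ΔQ = 6125 − 4769 = 1356; wedge = 127.848 − 106.152 = 21.696.
Welfare loss = ½ × 1356 × 21.696 = $14709.888.

$14709.888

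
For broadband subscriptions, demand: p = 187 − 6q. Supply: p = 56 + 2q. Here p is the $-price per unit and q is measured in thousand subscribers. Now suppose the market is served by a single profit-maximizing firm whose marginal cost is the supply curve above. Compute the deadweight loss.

Competitive equilibrium: 187 − 6q = 56 + 2q → q* = 16.375, p* = 88.75.
Marginal revenue: MR = 187 − 12q. Set MR = MC: 187 − 12q = 56 + 2q → q_m = 9.3571.
Price p_m = 187 − 6·9.3571 = 130.8574; MC(q_m) = 56 + 2·9.3571 = 74.7142.
Competitive q* = 16.375, so Δq = 7.0179; wedge = 130.8574 − 74.7142 = 56.1432.
Deadweight loss = ½ × 7.0179 × 56.1432 = $197 thousand.

$197 thousand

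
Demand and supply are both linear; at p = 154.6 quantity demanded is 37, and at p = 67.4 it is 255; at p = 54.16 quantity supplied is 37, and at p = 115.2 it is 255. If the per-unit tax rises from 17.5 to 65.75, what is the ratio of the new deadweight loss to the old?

Demand slope = (67.4 − 154.6)/(255 − 37) = −0.4, so p = 169.4 − 0.4q.
Supply slope = (115.2 − 54.16)/(255 − 37) = 0.28, so p = 43.8 + 0.28q.
Competitive equilibrium: 169.4 − 0.4q = 43.8 + 0.28q → q* = 184.7059, p* = 95.5176.
For a per-unit tax t: Δq = t/0.68, so DWL = ½·t·(t/0.68) = t²/1.36.
At t = 17.5: DWL = 225.184. At t = 65.75: DWL = 3178.722.
Ratio = (65.75/17.5)² = 14.116.

14.116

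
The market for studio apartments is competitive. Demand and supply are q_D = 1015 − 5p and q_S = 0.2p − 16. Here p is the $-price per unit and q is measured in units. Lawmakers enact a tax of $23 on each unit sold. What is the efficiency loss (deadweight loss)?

$50.87

In inverse form: demand p = 203 − 0.2q, supply p = 80 + 5q.
Competitive equilibrium: 203 − 0.2q = 80 + 5q → q* = 23.65385, p* = 198.26923.
With the tax, the buyer price exceeds the seller price by 23: (203 − 0.2q) − (80 + 5q) = 23 → q' = 19.23077.
Δq = 23.65385 − 19.23077 = 4.42308; the wedge equals the tax, 23.
Welfare loss = ½ × 4.42308 × 23 = $50.87.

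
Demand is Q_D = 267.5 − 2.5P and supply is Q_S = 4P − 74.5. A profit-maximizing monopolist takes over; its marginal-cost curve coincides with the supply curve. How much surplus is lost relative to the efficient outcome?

871.88

In inverse form: demand P = 107 − 0.4Q, supply P = 18.625 + 0.25Q.
Competitive equilibrium: 107 − 0.4Q = 18.625 + 0.25Q → Q* = 135.9615, P* = 52.6154.
Marginal revenue: MR = 107 − 0.8Q. Set MR = MC: 107 − 0.8Q = 18.625 + 0.25Q → Q_m = 84.1667.
Price P_m = 107 − 0.4·84.1667 = 73.3333; MC(Q_m) = 18.625 + 0.25·84.1667 = 39.6667.
Competitive Q* = 135.9615, so ΔQ = 51.7948; wedge = 73.3333 − 39.6667 = 33.6666.
Welfare loss = ½ × 51.7948 × 33.6666 = 871.88.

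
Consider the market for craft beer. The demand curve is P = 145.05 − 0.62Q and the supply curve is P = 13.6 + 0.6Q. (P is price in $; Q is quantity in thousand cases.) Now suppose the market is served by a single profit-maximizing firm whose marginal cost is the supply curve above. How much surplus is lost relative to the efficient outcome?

Competitive equilibrium: 145.05 − 0.62Q = 13.6 + 0.6Q → Q* = 107.7459, P* = 78.2475.
Marginal revenue: MR = 145.05 − 1.24Q. Set MR = MC: 145.05 − 1.24Q = 13.6 + 0.6Q → Q_m = 71.4402.
Price P_m = 145.05 − 0.62·71.4402 = 100.7571; MC(Q_m) = 13.6 + 0.6·71.4402 = 56.4641.
Competitive Q* = 107.7459, so ΔQ = 36.3057; wedge = 100.7571 − 56.4641 = 44.293.
The triangle = ½ × 36.3057 × 44.293 = $804.04 thousand.

$804.04 thousand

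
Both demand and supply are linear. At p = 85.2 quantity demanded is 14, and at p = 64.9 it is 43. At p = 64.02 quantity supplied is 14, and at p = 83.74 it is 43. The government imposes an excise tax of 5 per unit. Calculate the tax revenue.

128.62

Demand slope = (64.9 − 85.2)/(43 − 14) = −0.7, so p = 95 − 0.7q.
Supply slope = (83.74 − 64.02)/(43 − 14) = 0.68, so p = 54.5 + 0.68q.
Competitive equilibrium: 95 − 0.7q = 54.5 + 0.68q → q* = 29.3478, p* = 74.4565.
With the tax, the buyer price exceeds the seller price by 5: (95 − 0.7q) − (54.5 + 0.68q) = 5 → q' = 25.7246.
Tax revenue = 5 × 25.7246 = 128.62.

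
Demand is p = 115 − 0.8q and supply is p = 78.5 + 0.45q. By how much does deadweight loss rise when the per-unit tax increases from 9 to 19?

Competitive equilibrium: 115 − 0.8q = 78.5 + 0.45q → q* = 29.2, p* = 91.64.
For a per-unit tax t: Δq = t/1.25, so DWL = ½·t·(t/1.25) = t²/2.5.
At t = 9: DWL = 32.4. At t = 19: DWL = 144.4.
Increase = 144.4 − 32.4 = 112.

112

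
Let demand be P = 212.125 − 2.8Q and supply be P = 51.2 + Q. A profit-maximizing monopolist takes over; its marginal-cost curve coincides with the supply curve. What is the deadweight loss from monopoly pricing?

613.28

Competitive equilibrium: 212.125 − 2.8Q = 51.2 + Q → Q* = 42.3487, P* = 93.5487.
Marginal revenue: MR = 212.125 − 5.6Q. Set MR = MC: 212.125 − 5.6Q = 51.2 + Q → Q_m = 24.3826.
Price P_m = 212.125 − 2.8·24.3826 = 143.8537; MC(Q_m) = 51.2 + 1·24.3826 = 75.5826.
Competitive Q* = 42.3487, so ΔQ = 17.9661; wedge = 143.8537 − 75.5826 = 68.2711.
Deadweight loss = ½ × 17.9661 × 68.2711 = 613.28.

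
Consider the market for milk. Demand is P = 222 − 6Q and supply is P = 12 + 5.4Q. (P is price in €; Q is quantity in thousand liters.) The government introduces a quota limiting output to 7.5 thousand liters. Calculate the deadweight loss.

€679.84 thousand

Competitive equilibrium: 222 − 6Q = 12 + 5.4Q → Q* = 18.4211, P* = 111.4737.
At Q = 7.5: demand price = 222 − 6·7.5 = 177; supply price = 12 + 5.4·7.5 = 52.5.
ΔQ = 18.4211 − 7.5 = 10.9211; wedge = 177 − 52.5 = 124.5.
Deadweight loss = ½ × 10.9211 × 124.5 = €679.84 thousand.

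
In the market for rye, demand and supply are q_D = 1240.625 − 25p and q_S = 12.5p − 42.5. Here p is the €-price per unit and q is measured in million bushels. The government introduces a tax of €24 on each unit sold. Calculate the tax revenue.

In inverse form: demand p = 49.625 − 0.04q, supply p = 3.4 + 0.08q.
Competitive equilibrium: 49.625 − 0.04q = 3.4 + 0.08q → q* = 385.2083, p* = 34.2167.
With the tax, the buyer price exceeds the seller price by 24: (49.625 − 0.04q) − (3.4 + 0.08q) = 24 → q' = 185.2083.
Tax revenue = 24 × 185.2083 = €4445 million.

€4445 million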